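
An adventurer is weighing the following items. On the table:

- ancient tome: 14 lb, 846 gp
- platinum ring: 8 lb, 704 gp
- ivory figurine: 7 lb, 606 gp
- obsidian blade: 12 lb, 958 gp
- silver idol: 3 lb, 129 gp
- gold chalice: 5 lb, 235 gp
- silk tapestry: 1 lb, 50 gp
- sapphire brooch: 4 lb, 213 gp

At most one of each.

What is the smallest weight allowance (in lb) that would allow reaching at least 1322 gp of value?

16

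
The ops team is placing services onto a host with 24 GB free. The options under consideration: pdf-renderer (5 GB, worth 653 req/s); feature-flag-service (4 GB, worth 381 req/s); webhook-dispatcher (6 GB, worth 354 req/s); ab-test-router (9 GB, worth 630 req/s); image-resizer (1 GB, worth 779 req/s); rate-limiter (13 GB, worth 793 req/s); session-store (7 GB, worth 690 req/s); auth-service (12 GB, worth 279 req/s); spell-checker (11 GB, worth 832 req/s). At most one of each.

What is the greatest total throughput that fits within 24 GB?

2954

By throughput per GB: image-resizer 779.00, pdf-renderer 130.60, session-store 98.57 lead.
Filling by ratio: pdf-renderer + feature-flag-service + webhook-dispatcher + image-resizer + session-store for 2857, with 1 GB left unused.
Dropping feature-flag-service and webhook-dispatcher frees 10 GB; slotting in spell-checker (11 GB) lifts the total to 2954 at 24 GB.
That's the maximum — no swap from here does better than 2954.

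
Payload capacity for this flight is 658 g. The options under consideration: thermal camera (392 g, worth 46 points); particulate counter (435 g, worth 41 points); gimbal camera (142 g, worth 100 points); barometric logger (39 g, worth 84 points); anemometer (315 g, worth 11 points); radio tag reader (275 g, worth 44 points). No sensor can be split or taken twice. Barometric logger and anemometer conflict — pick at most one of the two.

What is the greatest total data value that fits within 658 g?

Greedy by ratio would take gimbal camera + barometric logger + radio tag reader: 456 g used, total 228.
Dropping radio tag reader frees 275 g; slotting in thermal camera (392 g) lifts the total to 230 at 573 g.
No other feasible combination exceeds 230.

230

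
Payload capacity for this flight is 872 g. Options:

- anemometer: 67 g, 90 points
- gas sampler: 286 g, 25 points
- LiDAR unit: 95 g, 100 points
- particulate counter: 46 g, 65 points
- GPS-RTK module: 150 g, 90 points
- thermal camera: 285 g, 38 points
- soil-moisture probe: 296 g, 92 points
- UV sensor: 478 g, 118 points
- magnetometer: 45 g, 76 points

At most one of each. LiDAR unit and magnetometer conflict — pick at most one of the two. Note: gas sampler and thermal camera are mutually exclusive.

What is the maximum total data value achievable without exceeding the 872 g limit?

Taking anemometer + LiDAR unit + particulate counter + GPS-RTK module + UV sensor: 836 g used, 463 in data value.
An exhaustive check of the 512 subsets confirms 463.

463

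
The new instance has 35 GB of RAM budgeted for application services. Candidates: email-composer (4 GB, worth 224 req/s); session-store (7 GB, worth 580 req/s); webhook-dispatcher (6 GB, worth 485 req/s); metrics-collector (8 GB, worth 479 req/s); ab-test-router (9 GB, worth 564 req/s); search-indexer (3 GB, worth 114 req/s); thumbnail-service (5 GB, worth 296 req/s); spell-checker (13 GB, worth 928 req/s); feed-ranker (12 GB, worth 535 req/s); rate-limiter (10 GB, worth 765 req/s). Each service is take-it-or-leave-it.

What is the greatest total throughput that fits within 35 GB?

2569

Taking the top-ratio services first gives session-store + webhook-dispatcher + ab-test-router + search-indexer + rate-limiter for 2508 (35 GB).
Reworking the packing: session-store + thumbnail-service + spell-checker + rate-limiter uses 35 GB and improves the total to 2569.
An exhaustive check of the 1024 subsets confirms 2569.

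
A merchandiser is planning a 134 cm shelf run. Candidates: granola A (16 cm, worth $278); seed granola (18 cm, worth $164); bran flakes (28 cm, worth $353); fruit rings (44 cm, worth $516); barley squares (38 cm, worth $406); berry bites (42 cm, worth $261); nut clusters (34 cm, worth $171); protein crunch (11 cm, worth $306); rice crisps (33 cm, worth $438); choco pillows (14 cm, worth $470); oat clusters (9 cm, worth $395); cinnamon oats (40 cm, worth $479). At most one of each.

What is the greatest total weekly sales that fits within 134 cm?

2444

By weekly sales per cm: oat clusters 43.89, choco pillows 33.57, protein crunch 27.82 lead.
Filling by ratio: granola A + seed granola + bran flakes + protein crunch + rice crisps + choco pillows + oat clusters for 2404, with 5 cm left unused.
Using the slack differently, granola A + fruit rings + protein crunch + choco pillows + oat clusters + cinnamon oats comes to 2444 at 134 cm.
That's the maximum — no swap from here does better than 2444.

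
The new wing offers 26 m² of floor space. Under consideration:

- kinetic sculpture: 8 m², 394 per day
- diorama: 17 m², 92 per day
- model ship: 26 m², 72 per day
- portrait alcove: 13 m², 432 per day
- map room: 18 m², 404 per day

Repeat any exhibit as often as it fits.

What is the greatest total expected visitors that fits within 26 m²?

1182

3×kinetic sculpture uses 24 of the 26 m² and totals 1182.
Nothing else within 26 m² beats 1182.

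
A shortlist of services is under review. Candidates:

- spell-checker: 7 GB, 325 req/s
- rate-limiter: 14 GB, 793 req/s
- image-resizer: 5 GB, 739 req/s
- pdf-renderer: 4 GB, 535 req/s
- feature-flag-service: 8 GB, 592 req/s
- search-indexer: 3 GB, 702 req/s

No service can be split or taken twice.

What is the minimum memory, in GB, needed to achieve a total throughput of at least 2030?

16

Minimise GB subject to total throughput ≥ 2030.
Taking image-resizer + feature-flag-service + search-indexer gives 2033 (≥ 2030) for 16 GB.
Any bundle with less than 16 GB falls short of 2030.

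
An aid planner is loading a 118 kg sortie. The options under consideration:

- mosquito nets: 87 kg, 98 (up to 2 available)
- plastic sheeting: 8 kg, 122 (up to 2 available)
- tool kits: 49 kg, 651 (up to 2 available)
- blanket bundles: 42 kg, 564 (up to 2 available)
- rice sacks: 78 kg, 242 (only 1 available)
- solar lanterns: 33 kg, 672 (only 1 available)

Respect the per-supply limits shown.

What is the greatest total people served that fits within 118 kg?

1800

Ranking by ratio (people served/kg): solar lanterns 20.36, plastic sheeting 15.25, blanket bundles 13.43.
The ratio heuristic lands on 2×plastic sheeting + blanket bundles + solar lanterns (1480) but leaves 27 kg idle.
Dropping 2×plastic sheeting frees 16 kg; slotting in blanket bundles (42 kg) lifts the total to 1800 at 117 kg.
Nothing else within 118 kg beats 1800.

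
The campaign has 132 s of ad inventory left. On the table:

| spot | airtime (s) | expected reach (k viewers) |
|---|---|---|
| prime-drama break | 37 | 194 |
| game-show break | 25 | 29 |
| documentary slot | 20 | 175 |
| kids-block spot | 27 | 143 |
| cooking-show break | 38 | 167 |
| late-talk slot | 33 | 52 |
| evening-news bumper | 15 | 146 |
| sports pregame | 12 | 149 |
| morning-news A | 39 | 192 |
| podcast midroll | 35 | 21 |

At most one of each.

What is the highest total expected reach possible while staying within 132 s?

856

By expected reach per s: sports pregame 12.42, evening-news bumper 9.73, documentary slot 8.75, kids-block spot 5.30 lead.
The ratio heuristic lands on prime-drama break + documentary slot + kids-block spot + evening-news bumper + sports pregame (807) but leaves 21 s idle.
The 27 s tied up in kids-block spot is better spent on morning-news A — total rises to 856 (123 s).
Runner-up prime-drama break + documentary slot + cooking-show break + evening-news bumper + sports pregame tops out at 831.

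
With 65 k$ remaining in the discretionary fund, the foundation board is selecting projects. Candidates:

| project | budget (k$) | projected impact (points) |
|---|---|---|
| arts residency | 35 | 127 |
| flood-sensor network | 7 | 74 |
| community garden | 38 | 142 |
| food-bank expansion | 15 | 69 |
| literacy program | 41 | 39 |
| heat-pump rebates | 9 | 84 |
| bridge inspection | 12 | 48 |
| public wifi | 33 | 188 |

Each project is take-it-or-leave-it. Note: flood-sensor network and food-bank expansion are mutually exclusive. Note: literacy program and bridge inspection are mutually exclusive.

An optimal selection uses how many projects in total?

4

The maximum projected impact within 65 k$ is 394.
For example flood-sensor network + heat-pump rebates + bridge inspection + public wifi achieves it, using 61 k$.
Any selection reaching 394 contains exactly 4 projects.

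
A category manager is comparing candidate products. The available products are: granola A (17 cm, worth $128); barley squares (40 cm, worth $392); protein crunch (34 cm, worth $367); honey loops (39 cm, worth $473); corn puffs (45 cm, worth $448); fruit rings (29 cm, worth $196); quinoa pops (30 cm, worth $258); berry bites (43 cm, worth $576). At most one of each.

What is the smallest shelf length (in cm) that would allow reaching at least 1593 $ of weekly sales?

Look for the lowest-shelf combination reaching 1593.
Taking granola A + honey loops + corn puffs + berry bites gives 1625 (≥ 1593) for 144 cm.
Below 144 cm the best achievable stays under 1593.

144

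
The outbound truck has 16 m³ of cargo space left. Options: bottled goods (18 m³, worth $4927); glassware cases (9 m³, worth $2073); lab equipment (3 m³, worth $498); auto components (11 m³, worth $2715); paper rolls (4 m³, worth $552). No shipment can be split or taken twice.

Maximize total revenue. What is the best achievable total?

Taking the top-ratio shipments first gives lab equipment + auto components for 3213 (14 m³).
Dropping lab equipment frees 3 m³; slotting in paper rolls (4 m³) lifts the total to 3267 at 15 m³.

3267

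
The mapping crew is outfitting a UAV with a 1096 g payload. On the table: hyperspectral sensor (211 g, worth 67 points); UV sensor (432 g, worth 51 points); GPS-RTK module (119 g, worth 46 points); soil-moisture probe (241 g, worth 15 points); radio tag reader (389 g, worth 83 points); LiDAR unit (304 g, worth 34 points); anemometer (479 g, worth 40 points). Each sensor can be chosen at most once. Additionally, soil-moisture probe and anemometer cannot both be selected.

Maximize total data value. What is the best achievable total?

230

By data value per g: GPS-RTK module 0.39, hyperspectral sensor 0.32, radio tag reader 0.21 lead.
Hyperspectral sensor + GPS-RTK module + radio tag reader + LiDAR unit uses 1023 of the 1096 g and totals 230.
Runner-up hyperspectral sensor + GPS-RTK module + soil-moisture probe + radio tag reader tops out at 211.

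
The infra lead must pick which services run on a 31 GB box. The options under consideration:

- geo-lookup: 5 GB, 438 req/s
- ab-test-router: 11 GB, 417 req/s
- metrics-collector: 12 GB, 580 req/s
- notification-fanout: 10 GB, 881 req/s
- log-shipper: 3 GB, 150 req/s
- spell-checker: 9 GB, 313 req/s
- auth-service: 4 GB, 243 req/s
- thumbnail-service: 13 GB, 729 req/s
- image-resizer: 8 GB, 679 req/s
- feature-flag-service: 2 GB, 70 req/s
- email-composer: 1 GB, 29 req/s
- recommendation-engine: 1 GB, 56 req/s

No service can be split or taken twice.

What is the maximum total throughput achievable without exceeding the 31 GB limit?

2447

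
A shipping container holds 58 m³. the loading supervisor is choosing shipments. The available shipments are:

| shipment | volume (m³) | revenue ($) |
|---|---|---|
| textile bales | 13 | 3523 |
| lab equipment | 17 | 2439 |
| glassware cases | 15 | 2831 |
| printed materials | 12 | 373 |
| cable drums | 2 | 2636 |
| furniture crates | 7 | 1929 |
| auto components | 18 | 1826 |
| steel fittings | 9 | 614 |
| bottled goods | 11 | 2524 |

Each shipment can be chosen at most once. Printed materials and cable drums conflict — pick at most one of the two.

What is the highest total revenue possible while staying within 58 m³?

14057

The ratio ordering already packs tightly: textile bales + glassware cases + cable drums + furniture crates + steel fittings + bottled goods, 57 m³, 14057.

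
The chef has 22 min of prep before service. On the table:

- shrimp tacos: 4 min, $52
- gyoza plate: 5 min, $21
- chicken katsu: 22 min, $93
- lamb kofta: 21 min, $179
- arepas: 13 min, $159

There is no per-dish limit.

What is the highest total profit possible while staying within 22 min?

Ranking by ratio (profit/min): shrimp tacos 13.00, arepas 12.23, lamb kofta 8.52, chicken katsu 4.23.
Greedy by ratio would take 5×shrimp tacos: 20 min used, total 260.
The 12 min tied up in 3×shrimp tacos is better spent on arepas — total rises to 263 (21 min).

263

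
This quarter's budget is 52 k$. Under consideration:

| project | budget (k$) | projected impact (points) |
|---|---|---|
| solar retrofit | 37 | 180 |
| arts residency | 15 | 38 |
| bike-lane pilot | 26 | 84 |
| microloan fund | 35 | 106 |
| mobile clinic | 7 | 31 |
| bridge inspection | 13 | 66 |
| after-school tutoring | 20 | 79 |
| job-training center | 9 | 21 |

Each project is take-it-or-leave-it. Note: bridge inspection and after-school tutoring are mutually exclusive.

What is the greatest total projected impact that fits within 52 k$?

246

Density check — bridge inspection 5.08, solar retrofit 4.86, mobile clinic 4.43, after-school tutoring 3.95 are the best per k$.
Solar retrofit + bridge inspection uses 50 of the 52 k$ and totals 246.
The closest alternative, solar retrofit + arts residency, reaches only 218.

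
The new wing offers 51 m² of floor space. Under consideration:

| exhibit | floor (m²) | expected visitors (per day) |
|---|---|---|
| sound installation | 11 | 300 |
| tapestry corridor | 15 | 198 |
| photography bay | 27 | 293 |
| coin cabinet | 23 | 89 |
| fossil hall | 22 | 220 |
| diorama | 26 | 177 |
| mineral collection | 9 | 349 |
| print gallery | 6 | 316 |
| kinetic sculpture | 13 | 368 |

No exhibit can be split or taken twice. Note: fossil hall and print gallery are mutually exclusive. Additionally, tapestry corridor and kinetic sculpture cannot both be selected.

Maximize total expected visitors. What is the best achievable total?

1333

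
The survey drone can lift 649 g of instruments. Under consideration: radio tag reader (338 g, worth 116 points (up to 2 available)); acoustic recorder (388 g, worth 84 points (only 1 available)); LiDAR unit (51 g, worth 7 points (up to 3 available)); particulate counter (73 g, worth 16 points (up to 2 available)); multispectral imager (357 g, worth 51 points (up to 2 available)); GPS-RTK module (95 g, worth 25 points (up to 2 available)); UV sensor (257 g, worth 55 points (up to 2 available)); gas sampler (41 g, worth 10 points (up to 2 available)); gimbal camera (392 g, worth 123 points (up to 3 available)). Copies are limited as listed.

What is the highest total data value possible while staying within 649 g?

Greedy by ratio would take radio tag reader + 2×GPS-RTK module + 2×gas sampler: 610 g used, total 186.
Replace gas sampler with particulate counter: the trade gains 6 net, giving 192 at 642 g.
That's the maximum — no swap from here does better than 192.

192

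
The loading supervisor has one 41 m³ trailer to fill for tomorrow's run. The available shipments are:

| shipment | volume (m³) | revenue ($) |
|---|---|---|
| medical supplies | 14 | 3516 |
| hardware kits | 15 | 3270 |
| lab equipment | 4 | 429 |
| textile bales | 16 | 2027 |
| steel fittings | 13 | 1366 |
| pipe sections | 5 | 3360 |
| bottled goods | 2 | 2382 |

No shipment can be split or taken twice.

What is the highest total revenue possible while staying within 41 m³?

12957

Ranking by ratio (revenue/m³): bottled goods 1191.00, pipe sections 672.00, medical supplies 251.14, hardware kits 218.00.
Taking medical supplies + hardware kits + lab equipment + pipe sections + bottled goods: 40 m³ used, 12957 in revenue.
The closest alternative, medical supplies + hardware kits + pipe sections + bottled goods, reaches only 12528.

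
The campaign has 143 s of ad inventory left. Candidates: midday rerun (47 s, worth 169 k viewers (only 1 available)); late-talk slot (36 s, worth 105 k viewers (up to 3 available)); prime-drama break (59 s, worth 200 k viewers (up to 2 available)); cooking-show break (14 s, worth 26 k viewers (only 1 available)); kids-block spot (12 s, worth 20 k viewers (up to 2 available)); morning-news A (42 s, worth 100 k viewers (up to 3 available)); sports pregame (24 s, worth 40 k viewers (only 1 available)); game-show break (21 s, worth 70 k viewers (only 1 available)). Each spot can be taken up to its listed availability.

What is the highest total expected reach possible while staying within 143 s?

474

Taking the top-ratio spots first gives midday rerun + prime-drama break + cooking-show break + game-show break for 465 (141 s).
The 35 s tied up in cooking-show break and game-show break is better spent on late-talk slot — total rises to 474 (142 s).
That's the maximum — no swap from here does better than 474.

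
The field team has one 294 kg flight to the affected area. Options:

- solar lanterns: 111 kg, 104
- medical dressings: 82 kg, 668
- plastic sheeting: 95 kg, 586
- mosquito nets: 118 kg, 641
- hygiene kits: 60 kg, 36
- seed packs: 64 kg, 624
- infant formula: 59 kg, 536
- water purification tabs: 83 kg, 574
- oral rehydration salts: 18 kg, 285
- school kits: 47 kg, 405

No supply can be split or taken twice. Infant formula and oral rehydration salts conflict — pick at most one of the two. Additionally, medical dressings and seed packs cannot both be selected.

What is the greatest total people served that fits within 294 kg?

2206

By people served per kg: oral rehydration salts 15.83, seed packs 9.75, infant formula 9.08, school kits 8.62 lead.
Taking mosquito nets + seed packs + infant formula + school kits: 288 kg used, 2206 in people served.
Runner-up medical dressings + plastic sheeting + infant formula + school kits tops out at 2195.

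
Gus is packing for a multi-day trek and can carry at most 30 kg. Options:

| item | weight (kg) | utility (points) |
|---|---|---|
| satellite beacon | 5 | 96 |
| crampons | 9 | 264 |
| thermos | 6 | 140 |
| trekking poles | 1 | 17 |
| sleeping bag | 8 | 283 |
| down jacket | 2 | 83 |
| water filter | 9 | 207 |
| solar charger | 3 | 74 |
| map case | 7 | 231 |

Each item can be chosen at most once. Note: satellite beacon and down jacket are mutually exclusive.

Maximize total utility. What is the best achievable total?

952

Best packing: crampons + trekking poles + sleeping bag + down jacket + solar charger + map case — 30 kg, 952 total.
Every other selection either busts 30 kg or breaks a pairing rule or fails to beat 952.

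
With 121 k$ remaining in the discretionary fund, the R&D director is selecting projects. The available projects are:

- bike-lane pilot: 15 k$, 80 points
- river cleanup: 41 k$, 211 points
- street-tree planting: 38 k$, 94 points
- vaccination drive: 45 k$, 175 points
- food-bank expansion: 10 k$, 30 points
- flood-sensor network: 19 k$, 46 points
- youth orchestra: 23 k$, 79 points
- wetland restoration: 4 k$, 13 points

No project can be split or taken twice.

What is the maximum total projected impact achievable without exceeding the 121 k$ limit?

512

Filling by ratio: bike-lane pilot + river cleanup + vaccination drive + food-bank expansion + wetland restoration for 509, with 6 k$ left unused.
Dropping food-bank expansion and wetland restoration frees 14 k$; slotting in flood-sensor network (19 k$) lifts the total to 512 at 120 k$.
The closest alternative, bike-lane pilot + river cleanup + vaccination drive + food-bank expansion + wetland restoration, reaches only 509.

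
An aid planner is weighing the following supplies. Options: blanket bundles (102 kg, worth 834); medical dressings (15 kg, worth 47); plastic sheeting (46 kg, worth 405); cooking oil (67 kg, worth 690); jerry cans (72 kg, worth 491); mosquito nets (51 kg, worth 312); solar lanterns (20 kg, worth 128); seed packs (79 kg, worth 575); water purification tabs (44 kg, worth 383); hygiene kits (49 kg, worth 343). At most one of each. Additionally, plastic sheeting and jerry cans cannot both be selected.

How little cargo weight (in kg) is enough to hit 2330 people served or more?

Minimise kg subject to total people served ≥ 2330.
Taking blanket bundles + medical dressings + plastic sheeting + cooking oil + water purification tabs gives 2359 (≥ 2330) for 274 kg.
Any bundle with less than 274 kg falls short of 2330.

274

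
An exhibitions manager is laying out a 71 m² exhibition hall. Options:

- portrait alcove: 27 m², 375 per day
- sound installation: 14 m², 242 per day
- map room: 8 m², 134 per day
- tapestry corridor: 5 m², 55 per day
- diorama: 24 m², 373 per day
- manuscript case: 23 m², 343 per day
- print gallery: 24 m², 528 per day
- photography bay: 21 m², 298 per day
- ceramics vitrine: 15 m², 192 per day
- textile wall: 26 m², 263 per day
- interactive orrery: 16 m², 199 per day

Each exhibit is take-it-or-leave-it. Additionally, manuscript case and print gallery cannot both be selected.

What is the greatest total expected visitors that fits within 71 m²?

1277

By expected visitors per m²: print gallery 22.00, sound installation 17.29, map room 16.75, diorama 15.54 lead.
The ratio ordering already packs tightly: sound installation + map room + diorama + print gallery, 70 m², 1277.
Runner-up map room + diorama + print gallery + ceramics vitrine tops out at 1227.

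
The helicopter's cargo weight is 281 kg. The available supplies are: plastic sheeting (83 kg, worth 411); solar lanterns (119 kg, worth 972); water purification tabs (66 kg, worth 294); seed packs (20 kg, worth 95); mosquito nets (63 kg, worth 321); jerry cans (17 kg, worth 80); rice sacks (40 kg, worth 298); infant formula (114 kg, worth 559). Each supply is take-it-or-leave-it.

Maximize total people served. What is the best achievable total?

A density-first pass picks solar lanterns + seed packs + mosquito nets + jerry cans + rice sacks — 1766 at 259 kg.
Dropping mosquito nets frees 63 kg; slotting in plastic sheeting (83 kg) lifts the total to 1856 at 279 kg.
Next best is solar lanterns + rice sacks + infant formula at 1829 (273 kg) — short by 27.

1856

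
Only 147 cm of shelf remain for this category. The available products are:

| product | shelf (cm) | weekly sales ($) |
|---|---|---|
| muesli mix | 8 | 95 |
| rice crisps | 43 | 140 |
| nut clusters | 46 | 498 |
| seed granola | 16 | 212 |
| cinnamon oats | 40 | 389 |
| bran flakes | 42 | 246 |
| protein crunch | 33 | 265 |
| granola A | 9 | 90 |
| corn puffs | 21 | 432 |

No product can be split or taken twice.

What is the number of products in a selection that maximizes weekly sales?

Optimal total is 1716.
For example muesli mix + nut clusters + seed granola + cinnamon oats + granola A + corn puffs achieves it, using 140 cm.
Any selection reaching 1716 contains exactly 6 products.

6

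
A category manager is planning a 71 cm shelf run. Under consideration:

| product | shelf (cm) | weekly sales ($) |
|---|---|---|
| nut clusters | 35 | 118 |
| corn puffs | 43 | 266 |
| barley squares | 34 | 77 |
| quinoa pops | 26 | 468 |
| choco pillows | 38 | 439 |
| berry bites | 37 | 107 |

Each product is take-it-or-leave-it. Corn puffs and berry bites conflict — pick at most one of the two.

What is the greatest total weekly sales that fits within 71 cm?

The ratio ordering already packs tightly: quinoa pops + choco pillows, 64 cm, 907.

907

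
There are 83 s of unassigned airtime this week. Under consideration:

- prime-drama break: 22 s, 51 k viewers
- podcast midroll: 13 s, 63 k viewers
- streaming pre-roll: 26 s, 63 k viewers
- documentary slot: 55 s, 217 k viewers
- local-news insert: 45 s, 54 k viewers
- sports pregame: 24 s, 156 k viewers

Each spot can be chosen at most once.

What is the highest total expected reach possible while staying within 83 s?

373

Ranking by ratio (expected reach/s): sports pregame 6.50, podcast midroll 4.85, documentary slot 3.95, streaming pre-roll 2.42.
Filling by ratio: podcast midroll + streaming pre-roll + sports pregame for 282, with 20 s left unused.
Dropping podcast midroll and streaming pre-roll frees 39 s; slotting in documentary slot (55 s) lifts the total to 373 at 79 s.
Nothing else within 83 s beats 373.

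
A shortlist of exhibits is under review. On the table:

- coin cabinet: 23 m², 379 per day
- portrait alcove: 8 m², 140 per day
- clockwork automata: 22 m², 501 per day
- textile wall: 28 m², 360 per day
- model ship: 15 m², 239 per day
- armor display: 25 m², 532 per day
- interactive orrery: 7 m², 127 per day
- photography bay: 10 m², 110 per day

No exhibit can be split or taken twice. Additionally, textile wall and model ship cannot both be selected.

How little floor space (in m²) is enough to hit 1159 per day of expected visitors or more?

54

Look for the lowest-floor combination reaching 1159.
clockwork automata + armor display + interactive orrery: 1160 expected visitors at 54 m².
No combination under 54 m² hits 1159.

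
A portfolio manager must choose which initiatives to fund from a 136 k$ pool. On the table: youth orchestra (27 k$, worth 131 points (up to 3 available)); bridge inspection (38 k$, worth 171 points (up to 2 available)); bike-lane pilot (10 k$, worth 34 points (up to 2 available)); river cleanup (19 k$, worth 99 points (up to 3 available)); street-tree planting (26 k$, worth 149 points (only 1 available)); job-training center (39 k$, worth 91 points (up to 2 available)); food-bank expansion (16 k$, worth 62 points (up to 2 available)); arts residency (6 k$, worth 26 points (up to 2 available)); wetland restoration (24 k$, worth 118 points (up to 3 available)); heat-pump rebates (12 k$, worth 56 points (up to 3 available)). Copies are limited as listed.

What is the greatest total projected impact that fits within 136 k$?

701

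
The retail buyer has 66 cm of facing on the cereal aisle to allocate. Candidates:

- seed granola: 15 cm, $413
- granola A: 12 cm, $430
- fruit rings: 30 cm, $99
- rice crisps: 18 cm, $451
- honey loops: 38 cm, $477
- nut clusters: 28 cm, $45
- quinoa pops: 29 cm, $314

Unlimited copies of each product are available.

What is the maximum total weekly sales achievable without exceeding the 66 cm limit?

2171

Ranking by ratio (weekly sales/cm): granola A 35.83, seed granola 27.53, rice crisps 25.06, honey loops 12.55.
Greedy by ratio would take 5×granola A: 60 cm used, total 2150.
Dropping granola A frees 12 cm; slotting in rice crisps (18 cm) lifts the total to 2171 at 66 cm.
No other feasible combination exceeds 2171.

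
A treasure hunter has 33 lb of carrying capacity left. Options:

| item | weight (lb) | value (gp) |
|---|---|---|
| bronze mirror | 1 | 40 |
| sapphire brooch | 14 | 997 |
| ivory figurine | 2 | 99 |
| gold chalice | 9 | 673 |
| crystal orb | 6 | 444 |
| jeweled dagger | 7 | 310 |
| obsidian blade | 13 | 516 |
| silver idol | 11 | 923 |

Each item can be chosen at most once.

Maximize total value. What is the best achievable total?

Ranking by ratio (value/lb): silver idol 83.91, gold chalice 74.78, crystal orb 74.00.
The ratio heuristic lands on bronze mirror + ivory figurine + gold chalice + crystal orb + silver idol (2179) but leaves 4 lb idle.
Dropping bronze mirror and gold chalice frees 10 lb; slotting in sapphire brooch (14 lb) lifts the total to 2463 at 33 lb.
An exhaustive check of the 256 subsets confirms 2463.

2463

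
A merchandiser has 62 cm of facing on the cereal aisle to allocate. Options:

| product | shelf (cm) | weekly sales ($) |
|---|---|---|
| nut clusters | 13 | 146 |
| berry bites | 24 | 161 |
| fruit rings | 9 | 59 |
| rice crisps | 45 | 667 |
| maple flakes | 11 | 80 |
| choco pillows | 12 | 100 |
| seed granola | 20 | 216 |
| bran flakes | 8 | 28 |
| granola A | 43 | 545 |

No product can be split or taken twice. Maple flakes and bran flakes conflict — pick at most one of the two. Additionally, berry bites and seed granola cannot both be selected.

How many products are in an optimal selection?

Best achievable weekly sales is 813.
nut clusters + rice crisps hits 813 at 58 cm.
Any selection reaching 813 contains exactly 2 products.

2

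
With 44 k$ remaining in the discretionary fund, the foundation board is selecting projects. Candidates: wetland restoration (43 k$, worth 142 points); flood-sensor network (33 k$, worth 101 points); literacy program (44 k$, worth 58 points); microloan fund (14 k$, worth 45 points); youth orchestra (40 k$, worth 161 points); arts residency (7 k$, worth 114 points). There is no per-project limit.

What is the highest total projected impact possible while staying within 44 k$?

6×arts residency uses 42 of the 44 k$ and totals 684.
The spare 2 k$ is too small for any remaining project, and no exchange beats 684.

684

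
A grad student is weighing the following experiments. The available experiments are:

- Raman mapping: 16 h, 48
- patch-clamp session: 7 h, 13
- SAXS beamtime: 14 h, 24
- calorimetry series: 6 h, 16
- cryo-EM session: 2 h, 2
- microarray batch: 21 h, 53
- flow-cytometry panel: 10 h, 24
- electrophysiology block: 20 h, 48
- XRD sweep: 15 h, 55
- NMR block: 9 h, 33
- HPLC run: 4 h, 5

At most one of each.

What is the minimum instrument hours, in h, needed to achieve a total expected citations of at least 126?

40

Look for the lowest-instrument combination reaching 126.
Taking Raman mapping + XRD sweep + NMR block gives 136 (≥ 126) for 40 h.
Below 40 h the best achievable stays under 126.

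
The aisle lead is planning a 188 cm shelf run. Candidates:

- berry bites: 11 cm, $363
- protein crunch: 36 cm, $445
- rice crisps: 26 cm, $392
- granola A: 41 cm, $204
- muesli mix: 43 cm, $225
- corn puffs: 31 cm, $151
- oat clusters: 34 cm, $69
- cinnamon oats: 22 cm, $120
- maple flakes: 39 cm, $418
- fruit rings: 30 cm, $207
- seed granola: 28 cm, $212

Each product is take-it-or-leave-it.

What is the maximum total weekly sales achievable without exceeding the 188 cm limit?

Greedy by ratio would take berry bites + protein crunch + rice crisps + maple flakes + fruit rings + seed granola: 170 cm used, total 2037.
The 30 cm tied up in fruit rings is better spent on muesli mix — total rises to 2055 (183 cm).
Next best is berry bites + protein crunch + rice crisps + muesli mix + maple flakes + fruit rings at 2050 (185 cm) — short by 5.

2055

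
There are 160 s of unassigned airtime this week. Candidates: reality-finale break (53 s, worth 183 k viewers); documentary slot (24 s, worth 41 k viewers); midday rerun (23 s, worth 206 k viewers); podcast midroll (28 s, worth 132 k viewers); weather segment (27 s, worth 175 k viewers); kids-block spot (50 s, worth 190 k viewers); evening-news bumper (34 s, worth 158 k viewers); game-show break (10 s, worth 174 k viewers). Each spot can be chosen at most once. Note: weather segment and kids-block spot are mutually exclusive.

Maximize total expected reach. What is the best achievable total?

Taking the top-ratio spots first gives documentary slot + midday rerun + podcast midroll + weather segment + evening-news bumper + game-show break for 886 (146 s).
The 52 s tied up in documentary slot and podcast midroll is better spent on reality-finale break — total rises to 896 (147 s).
An exhaustive check of the 256 subsets confirms 896.

896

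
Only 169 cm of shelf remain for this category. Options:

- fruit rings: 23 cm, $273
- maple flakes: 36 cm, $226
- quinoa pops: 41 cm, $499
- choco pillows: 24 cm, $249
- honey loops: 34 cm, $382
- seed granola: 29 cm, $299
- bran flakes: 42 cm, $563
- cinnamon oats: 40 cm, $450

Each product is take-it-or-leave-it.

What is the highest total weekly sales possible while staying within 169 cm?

2016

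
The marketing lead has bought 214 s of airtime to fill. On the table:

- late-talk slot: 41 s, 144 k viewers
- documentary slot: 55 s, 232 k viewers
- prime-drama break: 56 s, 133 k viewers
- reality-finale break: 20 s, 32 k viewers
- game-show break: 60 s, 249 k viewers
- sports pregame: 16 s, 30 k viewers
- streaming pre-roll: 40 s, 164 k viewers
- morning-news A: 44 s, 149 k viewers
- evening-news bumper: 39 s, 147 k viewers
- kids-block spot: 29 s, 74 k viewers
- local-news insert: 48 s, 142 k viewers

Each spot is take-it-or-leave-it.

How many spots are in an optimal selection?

5

Best achievable expected reach is 824.
For example documentary slot + reality-finale break + game-show break + streaming pre-roll + evening-news bumper achieves it, using 214 s.
All optima have 5 spots.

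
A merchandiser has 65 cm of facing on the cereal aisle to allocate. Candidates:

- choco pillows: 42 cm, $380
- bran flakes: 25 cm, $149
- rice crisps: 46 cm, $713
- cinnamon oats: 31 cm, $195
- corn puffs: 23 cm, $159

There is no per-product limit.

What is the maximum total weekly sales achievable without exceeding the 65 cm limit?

Ranking by ratio (weekly sales/cm): rice crisps 15.50, choco pillows 9.05, corn puffs 6.91.
The ratio ordering already packs tightly: rice crisps, 46 cm, 713.
Every other selection either busts 65 cm or fails to beat 713.

713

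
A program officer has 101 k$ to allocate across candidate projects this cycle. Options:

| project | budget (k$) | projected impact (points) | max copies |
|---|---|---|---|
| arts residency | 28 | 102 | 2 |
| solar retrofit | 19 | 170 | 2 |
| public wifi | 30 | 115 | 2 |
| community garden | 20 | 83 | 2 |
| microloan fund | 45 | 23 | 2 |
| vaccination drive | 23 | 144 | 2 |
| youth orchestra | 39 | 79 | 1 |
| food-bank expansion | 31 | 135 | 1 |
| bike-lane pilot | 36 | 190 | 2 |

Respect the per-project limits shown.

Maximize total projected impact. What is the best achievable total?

674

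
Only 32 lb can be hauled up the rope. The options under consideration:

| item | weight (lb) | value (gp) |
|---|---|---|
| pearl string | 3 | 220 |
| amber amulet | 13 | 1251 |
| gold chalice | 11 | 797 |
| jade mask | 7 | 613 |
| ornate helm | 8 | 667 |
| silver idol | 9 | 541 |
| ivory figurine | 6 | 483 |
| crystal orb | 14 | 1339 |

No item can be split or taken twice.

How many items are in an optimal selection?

The maximum value within 32 lb is 2839.
One optimal bundle: pearl string + jade mask + ornate helm + crystal orb (32 lb).
Every optimal selection uses 4 items.

4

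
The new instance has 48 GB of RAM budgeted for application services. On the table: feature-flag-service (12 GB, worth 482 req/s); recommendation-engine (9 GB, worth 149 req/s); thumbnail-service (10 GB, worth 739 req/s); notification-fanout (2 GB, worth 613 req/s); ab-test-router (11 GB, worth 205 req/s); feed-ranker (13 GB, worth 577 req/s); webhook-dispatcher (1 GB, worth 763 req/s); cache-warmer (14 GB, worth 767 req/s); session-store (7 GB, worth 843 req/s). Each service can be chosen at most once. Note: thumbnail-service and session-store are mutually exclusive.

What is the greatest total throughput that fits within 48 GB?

Best packing: notification-fanout + ab-test-router + feed-ranker + webhook-dispatcher + cache-warmer + session-store — 48 GB, 3768 total.
An exhaustive check of the 512 subsets confirms 3768.

3768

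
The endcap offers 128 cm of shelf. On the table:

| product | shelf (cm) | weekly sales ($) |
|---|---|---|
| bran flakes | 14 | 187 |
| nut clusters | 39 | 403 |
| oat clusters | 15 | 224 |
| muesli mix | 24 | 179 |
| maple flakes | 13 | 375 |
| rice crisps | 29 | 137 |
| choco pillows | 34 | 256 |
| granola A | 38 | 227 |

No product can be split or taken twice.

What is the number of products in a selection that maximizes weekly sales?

5

The maximum weekly sales within 128 cm is 1445.
bran flakes + nut clusters + oat clusters + maple flakes + choco pillows hits 1445 at 115 cm.
Every optimal selection uses 5 products.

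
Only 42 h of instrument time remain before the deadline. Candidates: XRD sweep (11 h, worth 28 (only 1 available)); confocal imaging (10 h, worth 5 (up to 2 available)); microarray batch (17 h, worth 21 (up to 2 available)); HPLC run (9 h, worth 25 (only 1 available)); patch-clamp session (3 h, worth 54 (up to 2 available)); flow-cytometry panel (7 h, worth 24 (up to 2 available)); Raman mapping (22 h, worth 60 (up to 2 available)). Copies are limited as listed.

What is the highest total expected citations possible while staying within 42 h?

Ranking by ratio (expected citations/h): patch-clamp session 18.00, flow-cytometry panel 3.43, HPLC run 2.78.
Greedy by ratio would take XRD sweep + HPLC run + 2×patch-clamp session + 2×flow-cytometry panel: 40 h used, total 209.
The 20 h tied up in XRD sweep and HPLC run is better spent on Raman mapping — total rises to 216 (42 h).
Nothing else within 42 h beats 216.

216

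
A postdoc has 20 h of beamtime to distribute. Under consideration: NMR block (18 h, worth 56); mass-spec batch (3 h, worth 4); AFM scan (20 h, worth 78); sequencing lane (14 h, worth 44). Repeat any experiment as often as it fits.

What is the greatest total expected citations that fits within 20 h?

78

Ranking by ratio (expected citations/h): AFM scan 3.90, sequencing lane 3.14, NMR block 3.11, mass-spec batch 1.33.
The ratio ordering already packs tightly: AFM scan, 20 h, 78.
That's the maximum — no swap from here does better than 78.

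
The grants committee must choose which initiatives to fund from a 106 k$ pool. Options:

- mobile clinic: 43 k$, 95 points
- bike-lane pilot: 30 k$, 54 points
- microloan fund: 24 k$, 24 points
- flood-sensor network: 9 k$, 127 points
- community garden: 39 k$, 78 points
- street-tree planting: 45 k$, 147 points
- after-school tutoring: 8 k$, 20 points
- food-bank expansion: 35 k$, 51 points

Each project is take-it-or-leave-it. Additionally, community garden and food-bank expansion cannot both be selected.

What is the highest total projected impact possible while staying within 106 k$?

389

Taking mobile clinic + flood-sensor network + street-tree planting + after-school tutoring: 105 k$ used, 389 in projected impact.
The spare 1 k$ is too small for any remaining project, and no feasible exchange beats 389.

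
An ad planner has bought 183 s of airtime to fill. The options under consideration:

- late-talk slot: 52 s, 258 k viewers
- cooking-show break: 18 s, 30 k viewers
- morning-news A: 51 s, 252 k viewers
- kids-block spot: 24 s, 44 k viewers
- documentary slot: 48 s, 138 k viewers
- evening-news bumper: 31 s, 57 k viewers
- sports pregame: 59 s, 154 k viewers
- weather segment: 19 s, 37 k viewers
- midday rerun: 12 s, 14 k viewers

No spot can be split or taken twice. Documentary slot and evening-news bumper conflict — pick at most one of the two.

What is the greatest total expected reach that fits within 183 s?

701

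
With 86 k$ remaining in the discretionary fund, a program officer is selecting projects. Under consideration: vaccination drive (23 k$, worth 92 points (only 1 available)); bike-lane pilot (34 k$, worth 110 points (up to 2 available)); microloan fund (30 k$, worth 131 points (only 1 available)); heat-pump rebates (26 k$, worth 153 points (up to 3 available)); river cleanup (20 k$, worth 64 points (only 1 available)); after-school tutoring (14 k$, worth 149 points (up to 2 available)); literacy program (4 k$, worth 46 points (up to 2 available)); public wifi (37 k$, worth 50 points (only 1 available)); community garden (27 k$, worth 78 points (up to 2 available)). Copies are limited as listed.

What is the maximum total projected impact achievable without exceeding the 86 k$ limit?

By projected impact per k$: literacy program 11.50, after-school tutoring 10.64, heat-pump rebates 5.88 lead.
Filling by ratio: vaccination drive + heat-pump rebates + 2×after-school tutoring + 2×literacy program for 635, with 1 k$ left unused.
The 27 k$ tied up in vaccination drive and literacy program is better spent on heat-pump rebates — total rises to 650 (84 k$).
That's the maximum — no swap from here does better than 650.

650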